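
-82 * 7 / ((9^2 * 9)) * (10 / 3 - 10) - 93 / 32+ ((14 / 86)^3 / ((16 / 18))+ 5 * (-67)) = -1850949304121 / 5564217888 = -332.65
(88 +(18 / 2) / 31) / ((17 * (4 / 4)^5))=161 / 31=5.19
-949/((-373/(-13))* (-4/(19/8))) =19.64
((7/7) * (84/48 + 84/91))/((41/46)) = 3197/1066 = 3.00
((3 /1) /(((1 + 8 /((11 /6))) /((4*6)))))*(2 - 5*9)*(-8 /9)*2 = 60544 /59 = 1026.17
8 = 8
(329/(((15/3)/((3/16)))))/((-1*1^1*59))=-987/4720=-0.21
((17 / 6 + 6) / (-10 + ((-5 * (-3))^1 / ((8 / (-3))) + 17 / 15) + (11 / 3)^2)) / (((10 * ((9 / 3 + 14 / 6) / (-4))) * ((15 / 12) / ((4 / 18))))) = 0.11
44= 44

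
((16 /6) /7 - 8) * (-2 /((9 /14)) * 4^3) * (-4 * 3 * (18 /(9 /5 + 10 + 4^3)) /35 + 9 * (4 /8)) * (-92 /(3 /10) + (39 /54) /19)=-399621171200 /194427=-2055378.99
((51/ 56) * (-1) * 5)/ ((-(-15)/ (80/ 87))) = -170/ 609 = -0.28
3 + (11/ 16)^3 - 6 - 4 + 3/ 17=-452509/ 69632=-6.50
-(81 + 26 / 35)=-2861 / 35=-81.74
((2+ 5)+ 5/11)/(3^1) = 82/33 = 2.48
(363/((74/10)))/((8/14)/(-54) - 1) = -343035/7067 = -48.54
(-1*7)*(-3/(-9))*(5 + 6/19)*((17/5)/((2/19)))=-12019/30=-400.63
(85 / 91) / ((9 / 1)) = 85 / 819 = 0.10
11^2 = 121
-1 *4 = -4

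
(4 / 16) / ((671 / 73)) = 73 / 2684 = 0.03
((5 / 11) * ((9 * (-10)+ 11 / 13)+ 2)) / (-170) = 103 / 442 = 0.23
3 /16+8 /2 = 67 /16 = 4.19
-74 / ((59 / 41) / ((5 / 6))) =-7585 / 177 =-42.85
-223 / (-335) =223 / 335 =0.67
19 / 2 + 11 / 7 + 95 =1485 / 14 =106.07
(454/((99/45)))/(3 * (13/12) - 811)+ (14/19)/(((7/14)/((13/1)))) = 12764404/675279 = 18.90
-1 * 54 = -54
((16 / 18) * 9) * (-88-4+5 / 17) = -12472 / 17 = -733.65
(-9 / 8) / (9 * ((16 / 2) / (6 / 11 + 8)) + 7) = -0.07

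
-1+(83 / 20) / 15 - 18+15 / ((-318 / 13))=-307451 / 15900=-19.34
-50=-50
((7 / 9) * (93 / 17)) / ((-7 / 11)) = -341 / 51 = -6.69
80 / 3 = 26.67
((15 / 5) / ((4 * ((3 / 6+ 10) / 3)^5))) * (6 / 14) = 0.00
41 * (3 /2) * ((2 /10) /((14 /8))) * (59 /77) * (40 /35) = 116112 /18865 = 6.15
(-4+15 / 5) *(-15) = 15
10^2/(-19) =-100/19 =-5.26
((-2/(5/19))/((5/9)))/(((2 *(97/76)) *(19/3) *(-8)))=513/4850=0.11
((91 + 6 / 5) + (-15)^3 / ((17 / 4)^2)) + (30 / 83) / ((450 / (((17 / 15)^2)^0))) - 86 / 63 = -145096780 / 1511181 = -96.02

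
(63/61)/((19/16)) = 1008/1159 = 0.87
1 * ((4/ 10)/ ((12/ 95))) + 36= 235/ 6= 39.17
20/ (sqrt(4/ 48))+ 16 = 16+ 40*sqrt(3) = 85.28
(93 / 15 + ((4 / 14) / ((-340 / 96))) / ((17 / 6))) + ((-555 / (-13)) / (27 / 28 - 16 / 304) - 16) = 94389733 / 2551003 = 37.00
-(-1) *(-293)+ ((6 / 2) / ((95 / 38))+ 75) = -216.80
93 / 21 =31 / 7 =4.43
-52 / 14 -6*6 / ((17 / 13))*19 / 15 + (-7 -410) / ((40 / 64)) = -419942 / 595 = -705.78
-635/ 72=-8.82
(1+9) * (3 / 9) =10 / 3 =3.33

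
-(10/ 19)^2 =-100/ 361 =-0.28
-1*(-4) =4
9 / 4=2.25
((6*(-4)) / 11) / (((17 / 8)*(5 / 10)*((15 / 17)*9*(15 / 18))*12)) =-64 / 2475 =-0.03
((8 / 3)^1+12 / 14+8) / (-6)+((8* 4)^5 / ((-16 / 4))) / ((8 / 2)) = -2097153.92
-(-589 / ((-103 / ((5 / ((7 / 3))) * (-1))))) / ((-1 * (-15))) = 589 / 721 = 0.82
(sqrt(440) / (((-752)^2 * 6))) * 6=sqrt(110) / 282752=0.00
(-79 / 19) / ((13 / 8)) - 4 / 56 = -9095 / 3458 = -2.63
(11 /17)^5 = 161051 /1419857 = 0.11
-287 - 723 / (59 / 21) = -32116 / 59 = -544.34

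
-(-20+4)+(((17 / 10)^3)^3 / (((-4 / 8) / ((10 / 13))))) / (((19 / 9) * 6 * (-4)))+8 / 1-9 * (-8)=9840563629491 / 98800000000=99.60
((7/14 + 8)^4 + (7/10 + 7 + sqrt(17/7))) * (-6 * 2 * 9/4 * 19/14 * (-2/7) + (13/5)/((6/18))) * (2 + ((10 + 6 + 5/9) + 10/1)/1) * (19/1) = 7285436 * sqrt(119)/5145 + 253910194113/4900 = 51833853.94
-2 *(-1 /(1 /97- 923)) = -97 /44765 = -0.00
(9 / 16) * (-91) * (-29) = 23751 / 16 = 1484.44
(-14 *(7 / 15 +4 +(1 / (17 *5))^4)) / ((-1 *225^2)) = 9792837292 / 7927969921875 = 0.00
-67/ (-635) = 67/ 635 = 0.11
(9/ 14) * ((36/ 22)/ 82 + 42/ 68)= 87993/ 214676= 0.41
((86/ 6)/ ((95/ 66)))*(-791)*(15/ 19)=-2244858/ 361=-6218.44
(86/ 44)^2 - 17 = -6379/ 484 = -13.18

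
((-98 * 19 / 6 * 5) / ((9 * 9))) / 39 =-4655 / 9477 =-0.49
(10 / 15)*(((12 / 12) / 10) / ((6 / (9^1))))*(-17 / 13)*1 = -17 / 130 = -0.13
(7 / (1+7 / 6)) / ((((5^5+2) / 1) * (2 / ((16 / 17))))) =336 / 691067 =0.00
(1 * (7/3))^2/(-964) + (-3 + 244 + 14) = 2212331/8676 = 254.99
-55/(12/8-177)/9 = 110/3159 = 0.03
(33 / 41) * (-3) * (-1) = 99 / 41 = 2.41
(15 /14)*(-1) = -15 /14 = -1.07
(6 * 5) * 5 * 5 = 750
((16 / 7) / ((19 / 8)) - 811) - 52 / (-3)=-316289 / 399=-792.70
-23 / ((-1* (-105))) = -23 / 105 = -0.22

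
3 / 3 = 1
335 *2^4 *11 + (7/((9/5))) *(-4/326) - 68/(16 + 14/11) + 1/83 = 681961762001/11567295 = 58956.03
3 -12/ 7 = 9/ 7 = 1.29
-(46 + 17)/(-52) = 63/52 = 1.21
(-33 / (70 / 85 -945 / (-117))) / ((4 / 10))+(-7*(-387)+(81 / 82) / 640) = 278688403167 / 103228160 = 2699.73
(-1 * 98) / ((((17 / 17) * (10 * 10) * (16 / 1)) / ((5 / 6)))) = -49 / 960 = -0.05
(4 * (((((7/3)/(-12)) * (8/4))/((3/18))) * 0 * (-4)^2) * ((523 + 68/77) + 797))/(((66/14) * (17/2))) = 0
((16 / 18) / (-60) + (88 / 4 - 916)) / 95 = -120692 / 12825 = -9.41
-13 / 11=-1.18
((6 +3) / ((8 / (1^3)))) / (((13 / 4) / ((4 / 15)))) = 6 / 65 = 0.09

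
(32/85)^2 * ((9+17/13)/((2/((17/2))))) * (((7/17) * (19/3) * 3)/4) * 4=4562432/93925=48.58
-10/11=-0.91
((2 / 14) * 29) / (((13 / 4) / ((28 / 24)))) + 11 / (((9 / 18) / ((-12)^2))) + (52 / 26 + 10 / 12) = 247441 / 78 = 3172.32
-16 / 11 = -1.45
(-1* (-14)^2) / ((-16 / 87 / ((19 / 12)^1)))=26999 / 16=1687.44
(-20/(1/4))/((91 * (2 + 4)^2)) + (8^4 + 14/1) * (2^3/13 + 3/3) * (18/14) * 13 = 90884410/819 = 110969.98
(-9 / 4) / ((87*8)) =-0.00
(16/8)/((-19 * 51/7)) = -14/969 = -0.01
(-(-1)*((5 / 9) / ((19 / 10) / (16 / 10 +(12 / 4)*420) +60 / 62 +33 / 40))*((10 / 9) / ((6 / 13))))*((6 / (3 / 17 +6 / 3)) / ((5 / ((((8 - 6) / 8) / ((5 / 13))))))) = 36961145 / 138359502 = 0.27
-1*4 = -4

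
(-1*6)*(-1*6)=36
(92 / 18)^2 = 2116 / 81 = 26.12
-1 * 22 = -22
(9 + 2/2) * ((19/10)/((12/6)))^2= 361/40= 9.02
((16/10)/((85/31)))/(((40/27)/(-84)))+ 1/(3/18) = -57558/2125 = -27.09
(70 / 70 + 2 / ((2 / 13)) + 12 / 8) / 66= 31 / 132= 0.23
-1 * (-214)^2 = -45796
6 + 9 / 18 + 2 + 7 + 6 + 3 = 49 / 2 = 24.50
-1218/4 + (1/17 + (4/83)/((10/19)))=-4294373/14110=-304.35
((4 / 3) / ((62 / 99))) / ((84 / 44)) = 242 / 217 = 1.12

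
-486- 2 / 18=-4375 / 9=-486.11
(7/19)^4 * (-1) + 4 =518883/130321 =3.98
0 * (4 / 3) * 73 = 0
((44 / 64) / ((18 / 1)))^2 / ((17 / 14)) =847 / 705024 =0.00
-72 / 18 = -4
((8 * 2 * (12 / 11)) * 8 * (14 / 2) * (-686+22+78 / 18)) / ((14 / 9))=-4559616 / 11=-414510.55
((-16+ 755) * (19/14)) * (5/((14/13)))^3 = 3856009625/38416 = 100375.09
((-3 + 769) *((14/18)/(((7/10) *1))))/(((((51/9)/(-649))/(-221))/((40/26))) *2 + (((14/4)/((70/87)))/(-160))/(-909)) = 1606737088000/153423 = 10472595.95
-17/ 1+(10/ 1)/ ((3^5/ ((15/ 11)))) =-15097/ 891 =-16.94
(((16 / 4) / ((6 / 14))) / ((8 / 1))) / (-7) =-1 / 6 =-0.17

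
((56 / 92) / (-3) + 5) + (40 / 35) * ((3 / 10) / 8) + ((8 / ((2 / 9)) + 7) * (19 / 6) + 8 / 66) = 1249687 / 8855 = 141.13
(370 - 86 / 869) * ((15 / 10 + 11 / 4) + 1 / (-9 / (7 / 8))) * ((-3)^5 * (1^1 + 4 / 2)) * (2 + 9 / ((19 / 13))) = -301670774145 / 33022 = -9135448.31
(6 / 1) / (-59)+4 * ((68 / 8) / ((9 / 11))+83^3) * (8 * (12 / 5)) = 38863924838 / 885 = 43914039.36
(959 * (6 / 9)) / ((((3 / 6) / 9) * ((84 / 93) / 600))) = 7644600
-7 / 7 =-1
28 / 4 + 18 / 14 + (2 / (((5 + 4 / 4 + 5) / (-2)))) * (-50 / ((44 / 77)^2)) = 9851 / 154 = 63.97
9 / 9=1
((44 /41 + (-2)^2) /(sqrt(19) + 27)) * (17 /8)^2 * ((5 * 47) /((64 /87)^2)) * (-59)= -2129086636443 /95387648 + 78855060609 * sqrt(19) /95387648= -18716.95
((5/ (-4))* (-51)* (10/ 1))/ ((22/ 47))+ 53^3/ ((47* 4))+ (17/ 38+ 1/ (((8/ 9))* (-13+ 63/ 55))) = 110373385999/ 51236768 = 2154.18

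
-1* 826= -826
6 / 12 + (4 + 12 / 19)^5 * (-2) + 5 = -21082039583 / 4952198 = -4257.11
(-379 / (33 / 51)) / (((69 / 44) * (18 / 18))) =-25772 / 69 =-373.51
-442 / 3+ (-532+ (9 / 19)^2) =-735475 / 1083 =-679.11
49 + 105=154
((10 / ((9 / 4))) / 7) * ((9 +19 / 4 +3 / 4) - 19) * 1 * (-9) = 180 / 7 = 25.71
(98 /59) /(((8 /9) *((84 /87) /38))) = 34713 /472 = 73.54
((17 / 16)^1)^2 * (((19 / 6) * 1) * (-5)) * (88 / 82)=-302005 / 15744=-19.18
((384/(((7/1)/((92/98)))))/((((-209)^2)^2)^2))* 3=52992/1248718106119568972503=0.00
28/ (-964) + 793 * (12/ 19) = 2293223/ 4579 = 500.81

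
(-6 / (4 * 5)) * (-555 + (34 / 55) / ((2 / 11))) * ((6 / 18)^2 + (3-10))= -85498 / 75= -1139.97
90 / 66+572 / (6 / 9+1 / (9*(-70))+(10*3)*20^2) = 117370245 / 83164609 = 1.41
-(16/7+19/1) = -149/7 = -21.29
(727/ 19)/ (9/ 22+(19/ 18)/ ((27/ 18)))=431838/ 12559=34.38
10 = 10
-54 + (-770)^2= 592846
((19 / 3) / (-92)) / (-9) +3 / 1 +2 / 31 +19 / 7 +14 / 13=48094159 / 7007364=6.86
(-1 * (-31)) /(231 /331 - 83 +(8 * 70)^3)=10261 /58128868758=0.00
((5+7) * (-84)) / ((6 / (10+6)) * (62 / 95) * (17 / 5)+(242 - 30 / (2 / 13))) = -273600 / 12983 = -21.07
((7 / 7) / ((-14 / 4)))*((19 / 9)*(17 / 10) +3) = -593 / 315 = -1.88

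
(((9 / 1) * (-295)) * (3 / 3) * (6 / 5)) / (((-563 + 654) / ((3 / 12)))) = -8.75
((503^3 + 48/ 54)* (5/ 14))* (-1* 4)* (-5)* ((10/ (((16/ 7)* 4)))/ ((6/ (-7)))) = -1002200282125/ 864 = -1159954030.24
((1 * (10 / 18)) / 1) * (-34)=-170 / 9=-18.89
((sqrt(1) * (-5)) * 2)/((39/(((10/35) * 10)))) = -200/273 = -0.73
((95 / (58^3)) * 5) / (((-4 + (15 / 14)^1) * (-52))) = 3325 / 207989392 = 0.00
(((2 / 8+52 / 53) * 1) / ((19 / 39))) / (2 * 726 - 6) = 3393 / 1941496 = 0.00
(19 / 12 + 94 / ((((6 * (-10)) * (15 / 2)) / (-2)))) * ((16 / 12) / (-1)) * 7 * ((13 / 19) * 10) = -327782 / 2565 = -127.79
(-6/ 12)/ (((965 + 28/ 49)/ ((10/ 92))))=-35/ 621828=-0.00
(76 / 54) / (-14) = -19 / 189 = -0.10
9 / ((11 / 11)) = 9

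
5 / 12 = 0.42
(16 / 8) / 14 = 1 / 7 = 0.14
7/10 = 0.70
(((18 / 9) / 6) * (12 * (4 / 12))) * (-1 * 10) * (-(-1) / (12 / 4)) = -40 / 9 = -4.44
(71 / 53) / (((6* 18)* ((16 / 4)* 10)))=71 / 228960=0.00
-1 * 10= -10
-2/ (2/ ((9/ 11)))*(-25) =225/ 11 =20.45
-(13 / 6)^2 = -4.69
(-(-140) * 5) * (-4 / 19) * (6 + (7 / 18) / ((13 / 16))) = -2122400 / 2223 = -954.75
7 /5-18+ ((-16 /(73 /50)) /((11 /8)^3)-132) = -74240109 /485815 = -152.82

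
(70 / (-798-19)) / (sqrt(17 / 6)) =-70 * sqrt(102) / 13889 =-0.05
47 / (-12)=-47 / 12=-3.92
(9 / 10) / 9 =0.10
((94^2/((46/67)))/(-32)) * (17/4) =-1709.27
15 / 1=15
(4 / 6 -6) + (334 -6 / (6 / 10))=956 / 3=318.67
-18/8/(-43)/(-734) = -9/126248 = -0.00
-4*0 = 0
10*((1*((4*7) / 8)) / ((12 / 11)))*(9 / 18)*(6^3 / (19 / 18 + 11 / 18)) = 2079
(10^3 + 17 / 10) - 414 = 5877 / 10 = 587.70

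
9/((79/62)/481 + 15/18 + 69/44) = 17714268/4732001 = 3.74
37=37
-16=-16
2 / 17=0.12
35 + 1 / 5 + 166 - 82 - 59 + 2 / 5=303 / 5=60.60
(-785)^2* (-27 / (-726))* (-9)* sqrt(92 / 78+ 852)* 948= -5711333313.69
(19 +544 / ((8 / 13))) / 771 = 301 / 257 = 1.17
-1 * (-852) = 852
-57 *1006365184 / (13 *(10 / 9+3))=-516265339392 / 481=-1073316713.91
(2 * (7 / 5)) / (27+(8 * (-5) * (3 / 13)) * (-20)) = 0.01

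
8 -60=-52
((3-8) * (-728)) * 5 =18200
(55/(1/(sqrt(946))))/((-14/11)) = -605*sqrt(946)/14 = -1329.15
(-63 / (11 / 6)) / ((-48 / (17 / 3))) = 357 / 88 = 4.06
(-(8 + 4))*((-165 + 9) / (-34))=-936 / 17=-55.06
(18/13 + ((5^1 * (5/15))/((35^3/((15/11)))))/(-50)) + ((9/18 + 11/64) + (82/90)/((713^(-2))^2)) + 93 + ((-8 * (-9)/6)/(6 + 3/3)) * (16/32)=831557177482933596031/3531528000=235466681131.49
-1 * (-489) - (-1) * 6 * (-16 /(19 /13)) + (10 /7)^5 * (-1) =133278701 /319333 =417.37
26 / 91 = 2 / 7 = 0.29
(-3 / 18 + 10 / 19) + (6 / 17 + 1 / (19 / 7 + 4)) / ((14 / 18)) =640739 / 637602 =1.00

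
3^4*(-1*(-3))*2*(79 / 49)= 38394 / 49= 783.55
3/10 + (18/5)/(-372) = 9/31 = 0.29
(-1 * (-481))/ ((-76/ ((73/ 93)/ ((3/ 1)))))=-35113/ 21204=-1.66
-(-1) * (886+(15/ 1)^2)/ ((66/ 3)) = 101/ 2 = 50.50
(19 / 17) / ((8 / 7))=133 / 136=0.98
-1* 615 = -615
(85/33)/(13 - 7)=85/198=0.43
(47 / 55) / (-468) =-47 / 25740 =-0.00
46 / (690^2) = 1 / 10350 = 0.00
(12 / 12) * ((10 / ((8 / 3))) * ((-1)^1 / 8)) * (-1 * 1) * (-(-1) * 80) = 75 / 2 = 37.50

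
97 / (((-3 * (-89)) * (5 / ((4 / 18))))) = 0.02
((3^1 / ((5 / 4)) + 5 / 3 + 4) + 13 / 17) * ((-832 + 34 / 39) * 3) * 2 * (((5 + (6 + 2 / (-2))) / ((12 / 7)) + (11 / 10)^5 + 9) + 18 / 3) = -61436930607773 / 62156250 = -988427.24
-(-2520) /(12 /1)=210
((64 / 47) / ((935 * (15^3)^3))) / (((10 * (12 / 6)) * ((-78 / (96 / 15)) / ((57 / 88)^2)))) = -1444 / 22145132181884765625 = -0.00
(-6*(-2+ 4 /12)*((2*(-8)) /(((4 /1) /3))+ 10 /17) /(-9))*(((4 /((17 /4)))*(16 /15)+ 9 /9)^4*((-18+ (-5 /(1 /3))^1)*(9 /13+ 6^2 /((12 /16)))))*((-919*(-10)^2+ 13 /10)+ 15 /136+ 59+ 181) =318927011974810247476699 /10590358398750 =30114845972.77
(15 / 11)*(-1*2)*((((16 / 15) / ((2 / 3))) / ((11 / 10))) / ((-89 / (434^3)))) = 39238321920 / 10769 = 3643636.54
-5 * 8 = -40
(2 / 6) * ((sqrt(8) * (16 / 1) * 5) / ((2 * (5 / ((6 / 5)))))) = 32 * sqrt(2) / 5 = 9.05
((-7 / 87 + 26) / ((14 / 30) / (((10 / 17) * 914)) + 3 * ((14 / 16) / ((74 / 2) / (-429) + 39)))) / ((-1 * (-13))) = 3440750258000 / 117909255919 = 29.18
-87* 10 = -870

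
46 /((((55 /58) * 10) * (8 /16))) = 2668 /275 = 9.70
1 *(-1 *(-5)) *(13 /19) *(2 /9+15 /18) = 65 /18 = 3.61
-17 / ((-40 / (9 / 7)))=153 / 280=0.55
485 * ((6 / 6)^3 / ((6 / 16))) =1293.33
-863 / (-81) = 10.65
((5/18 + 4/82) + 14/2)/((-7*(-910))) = 5407/4701060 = 0.00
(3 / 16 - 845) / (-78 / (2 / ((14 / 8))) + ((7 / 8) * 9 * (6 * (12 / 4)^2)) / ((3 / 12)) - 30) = -13517 / 25644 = -0.53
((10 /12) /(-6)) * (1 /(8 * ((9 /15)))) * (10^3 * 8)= -6250 /27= -231.48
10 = 10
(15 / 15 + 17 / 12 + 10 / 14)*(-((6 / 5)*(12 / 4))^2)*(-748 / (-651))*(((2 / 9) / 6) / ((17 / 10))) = -23144 / 22785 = -1.02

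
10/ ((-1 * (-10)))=1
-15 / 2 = -7.50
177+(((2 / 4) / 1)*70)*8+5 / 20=1829 / 4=457.25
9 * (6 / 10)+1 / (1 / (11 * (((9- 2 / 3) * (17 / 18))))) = 24833 / 270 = 91.97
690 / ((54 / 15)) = 191.67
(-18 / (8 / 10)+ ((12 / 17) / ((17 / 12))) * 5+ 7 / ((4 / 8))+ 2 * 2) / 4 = -1161 / 2312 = -0.50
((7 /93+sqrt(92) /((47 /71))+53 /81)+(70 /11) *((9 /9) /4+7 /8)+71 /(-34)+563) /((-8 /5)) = -5341684615 /15025824 - 355 *sqrt(23) /188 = -364.56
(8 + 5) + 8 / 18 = 13.44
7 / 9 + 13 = 124 / 9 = 13.78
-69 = -69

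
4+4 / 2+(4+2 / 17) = 172 / 17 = 10.12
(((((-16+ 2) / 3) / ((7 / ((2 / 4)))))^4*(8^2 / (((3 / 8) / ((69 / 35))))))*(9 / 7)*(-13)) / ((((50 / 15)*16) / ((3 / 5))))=-4784 / 6125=-0.78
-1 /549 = -0.00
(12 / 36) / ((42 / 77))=11 / 18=0.61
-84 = -84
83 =83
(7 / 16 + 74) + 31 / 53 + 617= 692.02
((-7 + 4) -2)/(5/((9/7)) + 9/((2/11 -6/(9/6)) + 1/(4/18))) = -225/769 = -0.29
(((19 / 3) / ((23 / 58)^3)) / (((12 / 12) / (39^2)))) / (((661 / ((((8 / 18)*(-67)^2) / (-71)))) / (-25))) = 281237929304800 / 1713028431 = 164175.87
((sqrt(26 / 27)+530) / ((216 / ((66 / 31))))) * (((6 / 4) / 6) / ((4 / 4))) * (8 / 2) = 11 * sqrt(78) / 10044+2915 / 558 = 5.23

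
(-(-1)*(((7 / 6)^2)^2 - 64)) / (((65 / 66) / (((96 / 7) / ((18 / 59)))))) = -104544814 / 36855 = -2836.65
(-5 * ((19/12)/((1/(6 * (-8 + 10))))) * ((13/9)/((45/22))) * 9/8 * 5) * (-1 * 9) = 13585/4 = 3396.25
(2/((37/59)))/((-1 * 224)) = -59/4144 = -0.01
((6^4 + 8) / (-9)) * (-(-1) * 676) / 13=-7534.22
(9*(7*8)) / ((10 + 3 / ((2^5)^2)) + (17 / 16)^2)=516096 / 11399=45.28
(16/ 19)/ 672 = 1/ 798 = 0.00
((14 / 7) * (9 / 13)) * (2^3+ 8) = 288 / 13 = 22.15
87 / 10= 8.70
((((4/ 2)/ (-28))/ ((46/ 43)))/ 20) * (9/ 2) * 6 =-1161/ 12880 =-0.09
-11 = -11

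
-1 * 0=0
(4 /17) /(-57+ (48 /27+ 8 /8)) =-9 /2074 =-0.00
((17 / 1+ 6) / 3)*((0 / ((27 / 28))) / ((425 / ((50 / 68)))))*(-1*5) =0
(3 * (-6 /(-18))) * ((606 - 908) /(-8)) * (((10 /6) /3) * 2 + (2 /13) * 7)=9664 /117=82.60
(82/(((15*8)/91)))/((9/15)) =3731/36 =103.64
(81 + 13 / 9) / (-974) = -371 / 4383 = -0.08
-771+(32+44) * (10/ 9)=-6179/ 9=-686.56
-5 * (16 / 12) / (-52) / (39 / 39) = 5 / 39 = 0.13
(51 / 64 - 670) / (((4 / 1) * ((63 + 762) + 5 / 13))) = -556777 / 2746880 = -0.20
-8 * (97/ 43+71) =-25200/ 43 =-586.05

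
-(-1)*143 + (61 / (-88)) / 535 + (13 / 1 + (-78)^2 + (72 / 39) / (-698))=1332875388683 / 213601960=6240.00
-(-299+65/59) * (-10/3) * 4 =-703040/177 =-3971.98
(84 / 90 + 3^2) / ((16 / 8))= 149 / 30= 4.97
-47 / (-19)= 47 / 19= 2.47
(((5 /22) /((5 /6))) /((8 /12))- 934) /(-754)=20539 /16588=1.24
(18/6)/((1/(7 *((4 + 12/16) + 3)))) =651/4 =162.75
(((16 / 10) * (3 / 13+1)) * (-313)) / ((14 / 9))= -180288 / 455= -396.24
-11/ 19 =-0.58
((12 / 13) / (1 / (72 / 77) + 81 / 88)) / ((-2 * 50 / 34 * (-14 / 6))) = 30294 / 448175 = 0.07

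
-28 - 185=-213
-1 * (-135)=135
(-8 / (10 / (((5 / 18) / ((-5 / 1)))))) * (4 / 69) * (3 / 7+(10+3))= 752 / 21735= 0.03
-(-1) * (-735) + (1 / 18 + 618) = -2105 / 18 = -116.94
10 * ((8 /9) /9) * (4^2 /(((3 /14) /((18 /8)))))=165.93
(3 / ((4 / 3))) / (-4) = -9 / 16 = -0.56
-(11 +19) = -30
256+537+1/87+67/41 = 2834501/3567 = 794.65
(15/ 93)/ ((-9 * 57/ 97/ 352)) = -170720/ 15903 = -10.74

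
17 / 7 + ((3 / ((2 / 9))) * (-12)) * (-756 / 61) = 858341 / 427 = 2010.17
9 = 9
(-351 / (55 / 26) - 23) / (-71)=10391 / 3905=2.66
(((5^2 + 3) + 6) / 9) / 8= 17 / 36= 0.47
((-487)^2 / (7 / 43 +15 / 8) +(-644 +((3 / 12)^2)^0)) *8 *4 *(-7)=-18174328032 / 701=-25926288.21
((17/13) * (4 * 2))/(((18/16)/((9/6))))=544/39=13.95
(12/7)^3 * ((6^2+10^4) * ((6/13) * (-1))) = -8004096/343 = -23335.56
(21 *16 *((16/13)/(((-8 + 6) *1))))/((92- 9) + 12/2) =-2688/1157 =-2.32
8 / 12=2 / 3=0.67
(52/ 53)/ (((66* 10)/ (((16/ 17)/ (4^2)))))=13/ 148665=0.00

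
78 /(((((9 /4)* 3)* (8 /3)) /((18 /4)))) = 39 /2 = 19.50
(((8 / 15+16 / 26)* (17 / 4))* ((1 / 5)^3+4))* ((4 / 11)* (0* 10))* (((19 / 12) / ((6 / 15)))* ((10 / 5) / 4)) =0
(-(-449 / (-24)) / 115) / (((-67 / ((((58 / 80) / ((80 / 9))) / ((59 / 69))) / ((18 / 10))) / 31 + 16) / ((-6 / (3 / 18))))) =-3632859 / 15374240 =-0.24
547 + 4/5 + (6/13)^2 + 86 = 535741/845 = 634.01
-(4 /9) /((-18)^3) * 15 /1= 5 /4374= 0.00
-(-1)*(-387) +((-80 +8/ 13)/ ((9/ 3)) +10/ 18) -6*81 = -898.91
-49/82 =-0.60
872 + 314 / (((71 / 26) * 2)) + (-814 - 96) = 1384 / 71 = 19.49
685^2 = 469225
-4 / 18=-2 / 9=-0.22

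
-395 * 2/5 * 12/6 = -316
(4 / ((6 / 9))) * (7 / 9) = 14 / 3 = 4.67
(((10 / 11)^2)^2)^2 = 100000000 / 214358881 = 0.47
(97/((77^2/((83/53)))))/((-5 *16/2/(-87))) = 700437/12569480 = 0.06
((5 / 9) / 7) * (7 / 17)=0.03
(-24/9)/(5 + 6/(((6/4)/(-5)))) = 8/45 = 0.18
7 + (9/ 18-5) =5/ 2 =2.50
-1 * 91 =-91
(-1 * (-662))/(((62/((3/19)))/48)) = 47664/589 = 80.92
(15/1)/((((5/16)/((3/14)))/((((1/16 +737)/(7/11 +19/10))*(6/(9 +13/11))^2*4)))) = 706341735/170128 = 4151.83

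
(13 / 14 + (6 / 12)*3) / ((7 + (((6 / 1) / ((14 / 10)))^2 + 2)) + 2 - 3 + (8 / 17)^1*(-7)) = 2023 / 19220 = 0.11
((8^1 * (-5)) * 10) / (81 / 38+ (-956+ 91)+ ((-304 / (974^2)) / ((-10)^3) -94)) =112655275000 / 269490687691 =0.42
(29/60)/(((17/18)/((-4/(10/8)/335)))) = -696/142375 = -0.00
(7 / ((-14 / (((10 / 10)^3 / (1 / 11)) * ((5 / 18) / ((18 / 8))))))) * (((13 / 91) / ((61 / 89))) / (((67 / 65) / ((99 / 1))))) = -3499925 / 257481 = -13.59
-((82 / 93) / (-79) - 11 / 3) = 9007 / 2449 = 3.68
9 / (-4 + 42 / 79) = -711 / 274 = -2.59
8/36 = 2/9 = 0.22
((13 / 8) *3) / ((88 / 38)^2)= 14079 / 15488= 0.91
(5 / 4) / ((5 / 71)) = 71 / 4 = 17.75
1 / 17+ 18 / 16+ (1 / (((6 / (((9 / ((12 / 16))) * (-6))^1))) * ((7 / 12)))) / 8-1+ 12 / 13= -18125 / 12376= -1.46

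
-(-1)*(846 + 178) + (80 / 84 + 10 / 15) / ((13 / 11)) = 279926 / 273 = 1025.37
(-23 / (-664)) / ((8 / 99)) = 2277 / 5312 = 0.43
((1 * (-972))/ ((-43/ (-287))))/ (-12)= 23247/ 43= 540.63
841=841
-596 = -596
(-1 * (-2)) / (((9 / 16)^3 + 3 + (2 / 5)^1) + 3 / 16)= 40960 / 77117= 0.53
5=5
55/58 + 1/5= 333/290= 1.15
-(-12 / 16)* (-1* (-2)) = 3 / 2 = 1.50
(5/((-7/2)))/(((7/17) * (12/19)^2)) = -30685/3528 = -8.70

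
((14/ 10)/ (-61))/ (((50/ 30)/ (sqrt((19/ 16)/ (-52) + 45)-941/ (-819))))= -21* sqrt(486473)/ 158600-941/ 59475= -0.11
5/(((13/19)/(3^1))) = 285/13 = 21.92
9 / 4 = 2.25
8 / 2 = 4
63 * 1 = 63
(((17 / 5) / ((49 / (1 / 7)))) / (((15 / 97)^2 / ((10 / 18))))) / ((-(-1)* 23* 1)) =159953 / 15975225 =0.01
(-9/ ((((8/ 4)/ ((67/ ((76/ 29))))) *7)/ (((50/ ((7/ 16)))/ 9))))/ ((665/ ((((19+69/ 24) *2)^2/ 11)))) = -6071875/ 111188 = -54.61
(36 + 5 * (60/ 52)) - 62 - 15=-458/ 13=-35.23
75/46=1.63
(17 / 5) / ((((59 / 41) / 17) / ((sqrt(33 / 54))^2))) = 130339 / 5310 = 24.55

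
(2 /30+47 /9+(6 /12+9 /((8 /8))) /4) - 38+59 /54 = -31583 /1080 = -29.24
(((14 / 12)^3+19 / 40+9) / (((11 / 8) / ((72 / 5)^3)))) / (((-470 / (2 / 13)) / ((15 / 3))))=-165169152 / 4200625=-39.32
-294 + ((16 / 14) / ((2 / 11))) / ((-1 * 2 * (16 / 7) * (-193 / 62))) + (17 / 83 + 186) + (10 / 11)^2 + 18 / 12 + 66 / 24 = -396486909 / 3876598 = -102.28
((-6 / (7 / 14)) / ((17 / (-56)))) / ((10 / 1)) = 336 / 85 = 3.95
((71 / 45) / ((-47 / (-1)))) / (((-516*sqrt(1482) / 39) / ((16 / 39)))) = -142*sqrt(1482) / 202170735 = -0.00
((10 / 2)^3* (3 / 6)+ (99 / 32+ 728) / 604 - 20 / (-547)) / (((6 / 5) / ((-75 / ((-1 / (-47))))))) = -3959512796875 / 21144832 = -187256.76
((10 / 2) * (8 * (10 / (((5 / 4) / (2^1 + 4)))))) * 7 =13440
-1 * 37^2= -1369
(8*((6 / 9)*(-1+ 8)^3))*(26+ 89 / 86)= 2126600 / 43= 49455.81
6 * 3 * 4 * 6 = 432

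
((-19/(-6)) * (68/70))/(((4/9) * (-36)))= -323/1680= -0.19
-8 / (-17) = 8 / 17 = 0.47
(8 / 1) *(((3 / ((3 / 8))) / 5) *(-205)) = -2624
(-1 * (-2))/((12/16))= 8/3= 2.67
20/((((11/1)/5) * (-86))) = -50/473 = -0.11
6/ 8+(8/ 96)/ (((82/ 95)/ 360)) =5823/ 164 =35.51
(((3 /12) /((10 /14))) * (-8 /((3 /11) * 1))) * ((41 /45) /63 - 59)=3678928 /6075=605.58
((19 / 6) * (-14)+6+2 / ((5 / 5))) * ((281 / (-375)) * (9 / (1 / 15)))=91887 / 25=3675.48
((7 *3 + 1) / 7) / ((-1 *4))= -11 / 14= -0.79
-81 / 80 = -1.01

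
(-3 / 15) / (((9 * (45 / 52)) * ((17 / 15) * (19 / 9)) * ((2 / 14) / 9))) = -1092 / 1615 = -0.68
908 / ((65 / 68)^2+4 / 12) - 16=12318992 / 17299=712.12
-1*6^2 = -36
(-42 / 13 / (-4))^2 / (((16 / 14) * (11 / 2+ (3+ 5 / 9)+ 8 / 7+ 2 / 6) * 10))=194481 / 35882080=0.01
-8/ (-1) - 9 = -1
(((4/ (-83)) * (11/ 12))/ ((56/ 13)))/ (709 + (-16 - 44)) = -13/ 822696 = -0.00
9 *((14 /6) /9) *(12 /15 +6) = 238 /15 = 15.87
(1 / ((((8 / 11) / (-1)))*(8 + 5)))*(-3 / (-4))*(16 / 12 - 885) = 29161 / 416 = 70.10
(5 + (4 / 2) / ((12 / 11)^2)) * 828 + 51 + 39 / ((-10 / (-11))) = 28127 / 5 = 5625.40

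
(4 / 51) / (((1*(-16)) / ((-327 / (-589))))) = -109 / 40052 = -0.00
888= 888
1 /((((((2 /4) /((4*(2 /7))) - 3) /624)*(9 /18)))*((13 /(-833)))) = 1279488 /41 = 31207.02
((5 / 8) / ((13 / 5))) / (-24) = -25 / 2496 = -0.01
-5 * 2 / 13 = -10 / 13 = -0.77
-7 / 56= -1 / 8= -0.12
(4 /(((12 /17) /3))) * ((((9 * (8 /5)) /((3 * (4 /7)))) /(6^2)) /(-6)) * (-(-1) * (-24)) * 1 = 238 /15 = 15.87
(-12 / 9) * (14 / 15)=-56 / 45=-1.24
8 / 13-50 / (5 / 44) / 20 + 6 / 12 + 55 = 887 / 26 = 34.12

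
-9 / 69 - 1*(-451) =10370 / 23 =450.87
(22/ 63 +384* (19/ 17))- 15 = 443957/ 1071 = 414.53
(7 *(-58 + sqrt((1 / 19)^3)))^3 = -459027770026 / 6859 + 23742812947 *sqrt(19) / 2476099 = -66881628.10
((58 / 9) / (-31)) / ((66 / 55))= -0.17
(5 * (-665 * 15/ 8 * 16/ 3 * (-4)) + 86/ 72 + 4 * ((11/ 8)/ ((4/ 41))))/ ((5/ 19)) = 505618.76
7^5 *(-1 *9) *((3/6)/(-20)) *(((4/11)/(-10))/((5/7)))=-1058841/5500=-192.52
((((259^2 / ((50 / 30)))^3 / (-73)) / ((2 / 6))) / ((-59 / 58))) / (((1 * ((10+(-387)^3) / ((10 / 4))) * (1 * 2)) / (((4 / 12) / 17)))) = -236352579546981303 / 212190832943350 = -1113.87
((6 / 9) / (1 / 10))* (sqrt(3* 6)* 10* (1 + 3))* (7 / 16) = 350* sqrt(2) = 494.97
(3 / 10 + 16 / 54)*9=161 / 30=5.37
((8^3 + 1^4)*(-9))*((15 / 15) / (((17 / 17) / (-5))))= 23085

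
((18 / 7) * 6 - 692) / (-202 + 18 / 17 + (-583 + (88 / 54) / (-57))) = 123907968 / 143577007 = 0.86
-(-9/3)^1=3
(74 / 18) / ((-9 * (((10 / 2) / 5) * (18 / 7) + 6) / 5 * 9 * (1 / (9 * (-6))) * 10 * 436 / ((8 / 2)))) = 259 / 176580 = 0.00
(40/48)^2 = 25/36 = 0.69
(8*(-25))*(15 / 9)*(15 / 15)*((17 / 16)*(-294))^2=-260208375 / 8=-32526046.88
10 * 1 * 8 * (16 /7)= 1280 /7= 182.86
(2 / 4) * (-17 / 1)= -17 / 2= -8.50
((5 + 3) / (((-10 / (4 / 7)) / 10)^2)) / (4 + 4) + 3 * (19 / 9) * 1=979 / 147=6.66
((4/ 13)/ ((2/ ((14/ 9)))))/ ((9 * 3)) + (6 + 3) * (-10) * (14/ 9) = -442232/ 3159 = -139.99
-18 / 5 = -3.60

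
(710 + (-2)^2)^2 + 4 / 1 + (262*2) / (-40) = 5097869 / 10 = 509786.90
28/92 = 7/23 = 0.30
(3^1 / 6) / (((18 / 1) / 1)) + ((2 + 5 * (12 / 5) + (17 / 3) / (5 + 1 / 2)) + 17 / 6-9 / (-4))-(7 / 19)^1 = 37193 / 1881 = 19.77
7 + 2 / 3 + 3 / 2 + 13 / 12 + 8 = 18.25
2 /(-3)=-2 /3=-0.67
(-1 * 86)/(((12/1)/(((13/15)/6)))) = -559/540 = -1.04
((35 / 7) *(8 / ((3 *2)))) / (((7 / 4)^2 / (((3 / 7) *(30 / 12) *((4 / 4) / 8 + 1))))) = 900 / 343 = 2.62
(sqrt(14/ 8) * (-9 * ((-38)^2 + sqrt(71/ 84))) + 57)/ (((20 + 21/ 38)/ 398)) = -332031.60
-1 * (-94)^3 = 830584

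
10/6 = 1.67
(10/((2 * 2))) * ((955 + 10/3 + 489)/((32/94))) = 510185/48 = 10628.85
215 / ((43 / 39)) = 195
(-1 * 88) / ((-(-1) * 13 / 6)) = -40.62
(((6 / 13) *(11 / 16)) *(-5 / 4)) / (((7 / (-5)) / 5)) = 4125 / 2912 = 1.42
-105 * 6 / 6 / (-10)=21 / 2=10.50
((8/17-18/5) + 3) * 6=-66/85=-0.78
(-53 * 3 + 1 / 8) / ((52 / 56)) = -8897 / 52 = -171.10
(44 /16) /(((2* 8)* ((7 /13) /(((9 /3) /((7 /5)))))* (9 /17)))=12155 /9408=1.29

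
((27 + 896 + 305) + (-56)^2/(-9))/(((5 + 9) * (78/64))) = 51.55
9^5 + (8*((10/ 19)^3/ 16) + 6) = 405058745/ 6859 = 59055.07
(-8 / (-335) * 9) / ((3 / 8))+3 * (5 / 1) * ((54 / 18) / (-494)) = 79773 / 165490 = 0.48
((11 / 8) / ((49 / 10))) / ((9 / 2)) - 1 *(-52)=45919 / 882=52.06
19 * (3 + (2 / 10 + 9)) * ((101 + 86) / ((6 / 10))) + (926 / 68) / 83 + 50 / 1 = 612045215 / 8466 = 72294.50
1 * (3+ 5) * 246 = 1968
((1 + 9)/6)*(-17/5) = -17/3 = -5.67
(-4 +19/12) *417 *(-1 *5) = 20155/4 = 5038.75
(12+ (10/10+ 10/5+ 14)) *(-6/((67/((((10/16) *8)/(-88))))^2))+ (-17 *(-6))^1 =1772901441/17381408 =102.00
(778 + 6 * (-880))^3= -91246554008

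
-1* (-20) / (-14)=-10 / 7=-1.43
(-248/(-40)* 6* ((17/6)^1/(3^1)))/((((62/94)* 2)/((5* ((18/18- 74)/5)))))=-58327/30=-1944.23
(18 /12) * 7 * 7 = 147 /2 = 73.50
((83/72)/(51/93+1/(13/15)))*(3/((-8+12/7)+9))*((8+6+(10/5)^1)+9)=18.71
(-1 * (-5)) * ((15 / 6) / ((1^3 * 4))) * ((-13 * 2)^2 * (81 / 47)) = 342225 / 94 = 3640.69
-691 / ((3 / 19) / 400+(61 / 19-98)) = 5251600 / 720397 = 7.29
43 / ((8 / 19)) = 817 / 8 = 102.12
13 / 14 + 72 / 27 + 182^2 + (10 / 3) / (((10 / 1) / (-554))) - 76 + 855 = 472107 / 14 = 33721.93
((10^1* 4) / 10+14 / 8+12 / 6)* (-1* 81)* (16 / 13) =-10044 / 13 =-772.62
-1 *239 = -239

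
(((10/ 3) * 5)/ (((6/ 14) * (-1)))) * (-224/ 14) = 5600/ 9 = 622.22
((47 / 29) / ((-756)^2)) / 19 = 47 / 314916336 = 0.00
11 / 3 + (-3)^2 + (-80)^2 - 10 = 19208 / 3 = 6402.67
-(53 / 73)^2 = -0.53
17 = 17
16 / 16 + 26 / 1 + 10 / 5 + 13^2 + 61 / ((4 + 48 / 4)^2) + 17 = 55101 / 256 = 215.24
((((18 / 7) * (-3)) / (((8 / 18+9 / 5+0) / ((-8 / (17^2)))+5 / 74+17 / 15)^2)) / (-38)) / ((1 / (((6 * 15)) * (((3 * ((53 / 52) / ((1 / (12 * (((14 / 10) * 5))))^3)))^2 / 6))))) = 5697907770455398987776000 / 3635139757004899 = 1567452189.28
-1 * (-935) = 935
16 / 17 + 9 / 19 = 457 / 323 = 1.41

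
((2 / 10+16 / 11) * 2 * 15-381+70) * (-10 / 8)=14375 / 44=326.70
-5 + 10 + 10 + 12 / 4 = 18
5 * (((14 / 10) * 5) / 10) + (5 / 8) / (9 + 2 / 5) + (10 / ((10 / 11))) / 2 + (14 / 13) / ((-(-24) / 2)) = 134267 / 14664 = 9.16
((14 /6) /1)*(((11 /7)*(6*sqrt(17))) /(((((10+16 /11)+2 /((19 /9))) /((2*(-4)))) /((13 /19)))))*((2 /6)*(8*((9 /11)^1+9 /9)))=-11440*sqrt(17) /243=-194.11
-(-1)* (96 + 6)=102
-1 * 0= 0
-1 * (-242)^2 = -58564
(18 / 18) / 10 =1 / 10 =0.10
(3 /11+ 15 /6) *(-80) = -2440 /11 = -221.82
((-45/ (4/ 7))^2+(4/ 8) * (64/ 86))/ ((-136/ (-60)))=2736.15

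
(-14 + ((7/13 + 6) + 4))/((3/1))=-15/13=-1.15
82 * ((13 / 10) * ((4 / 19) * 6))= 12792 / 95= 134.65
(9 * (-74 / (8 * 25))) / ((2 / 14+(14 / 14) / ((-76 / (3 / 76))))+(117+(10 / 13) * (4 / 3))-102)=-131272596 / 637361125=-0.21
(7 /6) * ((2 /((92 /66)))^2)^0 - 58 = -341 /6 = -56.83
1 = 1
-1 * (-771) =771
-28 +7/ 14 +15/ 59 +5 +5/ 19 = -49285/ 2242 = -21.98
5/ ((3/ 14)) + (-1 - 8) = 43/ 3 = 14.33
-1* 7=-7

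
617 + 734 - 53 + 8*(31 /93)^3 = 35054 /27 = 1298.30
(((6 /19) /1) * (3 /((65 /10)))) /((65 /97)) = 3492 /16055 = 0.22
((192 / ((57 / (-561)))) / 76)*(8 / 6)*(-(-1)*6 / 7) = -71808 / 2527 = -28.42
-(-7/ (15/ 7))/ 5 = 49/ 75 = 0.65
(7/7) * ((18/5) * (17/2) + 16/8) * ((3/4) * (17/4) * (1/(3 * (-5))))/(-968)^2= -0.00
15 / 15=1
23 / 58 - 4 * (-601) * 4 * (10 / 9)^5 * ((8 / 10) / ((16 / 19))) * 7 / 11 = 9845.29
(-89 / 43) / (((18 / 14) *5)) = -623 / 1935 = -0.32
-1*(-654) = 654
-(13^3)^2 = -4826809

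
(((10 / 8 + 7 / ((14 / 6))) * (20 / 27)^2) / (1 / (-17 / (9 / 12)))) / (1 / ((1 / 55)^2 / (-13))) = 4624 / 3440151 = 0.00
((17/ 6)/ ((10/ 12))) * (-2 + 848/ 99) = 2210/ 99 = 22.32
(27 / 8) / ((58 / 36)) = 243 / 116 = 2.09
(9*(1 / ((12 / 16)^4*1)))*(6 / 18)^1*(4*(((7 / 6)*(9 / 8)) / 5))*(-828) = -41216 / 5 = -8243.20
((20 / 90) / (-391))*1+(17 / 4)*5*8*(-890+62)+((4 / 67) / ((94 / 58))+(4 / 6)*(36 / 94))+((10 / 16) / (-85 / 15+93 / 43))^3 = -140759.71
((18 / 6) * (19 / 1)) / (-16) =-57 / 16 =-3.56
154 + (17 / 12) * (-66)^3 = -407132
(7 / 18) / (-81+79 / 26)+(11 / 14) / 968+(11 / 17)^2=2692392355 / 6495383664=0.41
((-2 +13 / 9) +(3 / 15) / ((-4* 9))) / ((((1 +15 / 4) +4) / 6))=-202 / 525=-0.38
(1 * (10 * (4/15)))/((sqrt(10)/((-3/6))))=-2 * sqrt(10)/15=-0.42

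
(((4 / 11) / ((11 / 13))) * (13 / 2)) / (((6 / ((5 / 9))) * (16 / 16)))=845 / 3267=0.26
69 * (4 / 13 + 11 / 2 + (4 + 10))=1366.73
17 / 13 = 1.31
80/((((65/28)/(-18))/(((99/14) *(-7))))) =399168/13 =30705.23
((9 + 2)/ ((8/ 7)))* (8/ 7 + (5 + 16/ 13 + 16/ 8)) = 9383/ 104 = 90.22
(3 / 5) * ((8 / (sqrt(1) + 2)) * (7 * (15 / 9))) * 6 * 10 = 1120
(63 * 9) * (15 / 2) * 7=59535 / 2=29767.50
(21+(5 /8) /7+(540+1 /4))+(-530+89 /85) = 154159 /4760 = 32.39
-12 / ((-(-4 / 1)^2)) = 3 / 4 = 0.75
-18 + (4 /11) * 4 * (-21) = -534 /11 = -48.55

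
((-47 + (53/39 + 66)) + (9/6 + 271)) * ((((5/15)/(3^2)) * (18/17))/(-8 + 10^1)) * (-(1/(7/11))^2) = -2764003/194922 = -14.18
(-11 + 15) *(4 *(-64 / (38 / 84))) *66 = -2838528 / 19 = -149396.21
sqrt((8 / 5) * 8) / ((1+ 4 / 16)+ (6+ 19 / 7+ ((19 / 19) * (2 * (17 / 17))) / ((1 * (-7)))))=224 * sqrt(5) / 1355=0.37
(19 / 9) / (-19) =-1 / 9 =-0.11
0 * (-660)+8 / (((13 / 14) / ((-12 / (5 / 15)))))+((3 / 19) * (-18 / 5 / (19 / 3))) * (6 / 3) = -7281972 / 23465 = -310.33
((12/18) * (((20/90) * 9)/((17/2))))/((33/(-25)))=-200/1683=-0.12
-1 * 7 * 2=-14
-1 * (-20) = 20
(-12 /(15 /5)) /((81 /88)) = -352 /81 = -4.35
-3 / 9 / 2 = -1 / 6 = -0.17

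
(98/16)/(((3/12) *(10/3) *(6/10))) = 49/4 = 12.25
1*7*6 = 42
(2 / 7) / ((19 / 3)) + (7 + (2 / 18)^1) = 8566 / 1197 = 7.16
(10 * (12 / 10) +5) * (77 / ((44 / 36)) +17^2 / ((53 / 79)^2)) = 33670472 / 2809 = 11986.64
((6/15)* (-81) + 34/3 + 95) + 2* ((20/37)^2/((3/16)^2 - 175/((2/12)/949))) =43031644446579/582033067465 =73.93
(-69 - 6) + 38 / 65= -4837 / 65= -74.42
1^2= 1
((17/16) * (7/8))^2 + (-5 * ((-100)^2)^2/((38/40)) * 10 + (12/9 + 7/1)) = -4915199991410423/933888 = -5263157885.54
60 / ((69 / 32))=640 / 23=27.83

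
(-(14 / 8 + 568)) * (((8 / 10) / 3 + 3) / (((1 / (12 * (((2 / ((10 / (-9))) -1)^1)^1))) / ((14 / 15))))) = 21887516 / 375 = 58366.71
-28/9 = -3.11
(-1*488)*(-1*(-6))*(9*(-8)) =210816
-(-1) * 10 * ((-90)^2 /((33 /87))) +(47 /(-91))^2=19452093299 /91091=213545.72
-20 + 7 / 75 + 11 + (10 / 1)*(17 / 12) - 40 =-1737 / 50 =-34.74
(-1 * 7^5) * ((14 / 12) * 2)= -117649 / 3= -39216.33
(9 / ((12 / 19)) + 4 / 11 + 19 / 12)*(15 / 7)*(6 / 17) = 16035 / 1309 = 12.25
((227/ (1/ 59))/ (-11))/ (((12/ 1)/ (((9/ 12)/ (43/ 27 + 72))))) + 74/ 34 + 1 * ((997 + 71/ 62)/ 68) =2915791557/ 184298224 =15.82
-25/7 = -3.57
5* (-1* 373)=-1865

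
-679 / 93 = -7.30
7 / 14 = 1 / 2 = 0.50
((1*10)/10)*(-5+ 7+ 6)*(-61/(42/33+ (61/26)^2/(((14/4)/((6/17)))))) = -107955848/404347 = -266.99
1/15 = 0.07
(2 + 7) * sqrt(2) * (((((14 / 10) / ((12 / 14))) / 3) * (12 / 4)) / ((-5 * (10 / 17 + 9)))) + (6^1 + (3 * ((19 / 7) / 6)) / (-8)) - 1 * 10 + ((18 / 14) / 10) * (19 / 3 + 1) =-1807 / 560 - 2499 * sqrt(2) / 8150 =-3.66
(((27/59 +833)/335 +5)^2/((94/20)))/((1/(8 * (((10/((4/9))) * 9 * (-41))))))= -792364.37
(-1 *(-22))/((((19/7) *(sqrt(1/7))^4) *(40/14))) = 26411/190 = 139.01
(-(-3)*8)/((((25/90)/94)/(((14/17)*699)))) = 397389888/85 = 4675175.15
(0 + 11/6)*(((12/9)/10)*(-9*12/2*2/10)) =-66/25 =-2.64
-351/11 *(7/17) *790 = -1941030/187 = -10379.84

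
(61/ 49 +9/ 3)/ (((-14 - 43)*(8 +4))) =-52/ 8379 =-0.01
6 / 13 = 0.46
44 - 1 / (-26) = 1145 / 26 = 44.04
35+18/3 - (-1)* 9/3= 44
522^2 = 272484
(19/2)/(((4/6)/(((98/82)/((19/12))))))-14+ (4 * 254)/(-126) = -29207/2583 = -11.31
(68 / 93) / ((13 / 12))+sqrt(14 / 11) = 1.80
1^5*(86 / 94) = 43 / 47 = 0.91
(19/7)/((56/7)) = 19/56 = 0.34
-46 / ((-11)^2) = -46 / 121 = -0.38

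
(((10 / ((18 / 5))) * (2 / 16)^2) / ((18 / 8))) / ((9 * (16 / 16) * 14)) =25 / 163296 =0.00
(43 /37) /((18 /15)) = 215 /222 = 0.97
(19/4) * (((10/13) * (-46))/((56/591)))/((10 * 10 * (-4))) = 258267/58240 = 4.43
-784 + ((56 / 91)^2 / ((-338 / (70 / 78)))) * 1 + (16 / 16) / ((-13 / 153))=-886391755 / 1113879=-795.77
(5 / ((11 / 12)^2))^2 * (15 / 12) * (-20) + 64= -12022976 / 14641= -821.19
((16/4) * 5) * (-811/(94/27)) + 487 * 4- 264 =-139822/47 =-2974.94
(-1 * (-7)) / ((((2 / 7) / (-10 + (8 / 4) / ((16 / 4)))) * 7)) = -133 / 4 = -33.25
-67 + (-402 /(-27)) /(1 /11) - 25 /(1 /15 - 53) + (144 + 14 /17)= 29407585 /121482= 242.07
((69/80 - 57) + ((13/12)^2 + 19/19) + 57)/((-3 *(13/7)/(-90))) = 7651/156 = 49.04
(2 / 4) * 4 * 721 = 1442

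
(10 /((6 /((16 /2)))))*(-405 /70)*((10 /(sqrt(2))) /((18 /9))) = -1350*sqrt(2) /7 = -272.74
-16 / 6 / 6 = -4 / 9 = -0.44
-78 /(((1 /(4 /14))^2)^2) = -1248 /2401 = -0.52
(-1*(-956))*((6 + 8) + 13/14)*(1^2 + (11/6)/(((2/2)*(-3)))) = 49951/9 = 5550.11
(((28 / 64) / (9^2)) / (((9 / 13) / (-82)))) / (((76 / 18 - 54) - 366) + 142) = 533 / 228096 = 0.00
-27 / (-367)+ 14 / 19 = 5651 / 6973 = 0.81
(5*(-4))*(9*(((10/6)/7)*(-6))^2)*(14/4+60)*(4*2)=-9144000/49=-186612.24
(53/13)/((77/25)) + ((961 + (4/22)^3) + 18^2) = 155801538/121121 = 1286.33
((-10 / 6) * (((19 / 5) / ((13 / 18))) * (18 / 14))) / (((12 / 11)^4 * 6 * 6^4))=-0.00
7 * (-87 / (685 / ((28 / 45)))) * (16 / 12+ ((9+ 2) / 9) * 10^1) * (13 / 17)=-9014824 / 1572075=-5.73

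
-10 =-10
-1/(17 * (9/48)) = -16/51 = -0.31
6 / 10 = 3 / 5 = 0.60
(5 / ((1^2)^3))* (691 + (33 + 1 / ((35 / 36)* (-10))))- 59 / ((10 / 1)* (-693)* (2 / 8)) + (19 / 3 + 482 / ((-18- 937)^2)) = 2291660326331 / 632033325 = 3625.85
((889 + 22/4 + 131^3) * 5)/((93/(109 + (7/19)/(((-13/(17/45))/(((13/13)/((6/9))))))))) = 13177596.89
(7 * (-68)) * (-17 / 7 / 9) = 1156 / 9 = 128.44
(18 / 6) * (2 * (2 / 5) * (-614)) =-7368 / 5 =-1473.60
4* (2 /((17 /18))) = 144 /17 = 8.47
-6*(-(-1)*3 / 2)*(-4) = 36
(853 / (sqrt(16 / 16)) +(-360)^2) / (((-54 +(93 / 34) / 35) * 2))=-77619535 / 64167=-1209.65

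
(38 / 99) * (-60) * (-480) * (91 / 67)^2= 1006969600 / 49379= 20392.67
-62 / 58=-31 / 29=-1.07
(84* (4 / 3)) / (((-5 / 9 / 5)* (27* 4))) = -28 / 3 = -9.33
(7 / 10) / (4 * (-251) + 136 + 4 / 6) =-0.00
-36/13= -2.77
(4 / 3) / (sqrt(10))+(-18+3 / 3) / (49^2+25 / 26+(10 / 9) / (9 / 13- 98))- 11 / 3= -1567222063 / 426600753+2 * sqrt(10) / 15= -3.25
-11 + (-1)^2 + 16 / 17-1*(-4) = -86 / 17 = -5.06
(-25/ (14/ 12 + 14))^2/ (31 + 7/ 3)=675/ 8281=0.08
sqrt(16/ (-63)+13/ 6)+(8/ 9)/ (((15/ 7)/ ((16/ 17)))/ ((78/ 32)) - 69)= -364/ 27873+sqrt(3374)/ 42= 1.37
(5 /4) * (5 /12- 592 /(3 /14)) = -55245 /16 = -3452.81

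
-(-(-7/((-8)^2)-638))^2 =-1667823921/4096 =-407183.57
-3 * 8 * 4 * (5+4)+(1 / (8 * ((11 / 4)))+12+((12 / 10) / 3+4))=-847.55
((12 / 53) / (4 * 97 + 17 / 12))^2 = 20736 / 61339933561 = 0.00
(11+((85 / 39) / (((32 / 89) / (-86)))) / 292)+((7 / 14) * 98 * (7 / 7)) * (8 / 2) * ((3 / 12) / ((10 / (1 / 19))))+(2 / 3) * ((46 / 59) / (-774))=3743625768703 / 395233750080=9.47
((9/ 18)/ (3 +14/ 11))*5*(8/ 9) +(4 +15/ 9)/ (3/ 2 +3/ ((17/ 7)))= 33986/ 13113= 2.59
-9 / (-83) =9 / 83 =0.11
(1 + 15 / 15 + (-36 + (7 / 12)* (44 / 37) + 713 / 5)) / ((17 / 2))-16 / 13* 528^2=-42083655532 / 122655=-343105.91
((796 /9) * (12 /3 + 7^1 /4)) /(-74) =-4577 /666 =-6.87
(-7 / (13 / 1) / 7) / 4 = -1 / 52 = -0.02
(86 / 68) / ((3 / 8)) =172 / 51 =3.37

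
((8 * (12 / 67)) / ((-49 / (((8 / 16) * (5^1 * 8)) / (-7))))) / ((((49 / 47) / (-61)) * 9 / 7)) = -1834880 / 482601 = -3.80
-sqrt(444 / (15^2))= -2 * sqrt(111) / 15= -1.40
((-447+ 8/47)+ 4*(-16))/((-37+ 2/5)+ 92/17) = 2040765/124597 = 16.38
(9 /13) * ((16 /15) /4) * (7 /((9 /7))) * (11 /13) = 2156 /2535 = 0.85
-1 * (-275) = 275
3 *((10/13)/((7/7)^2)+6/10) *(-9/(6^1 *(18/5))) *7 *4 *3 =-1869/13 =-143.77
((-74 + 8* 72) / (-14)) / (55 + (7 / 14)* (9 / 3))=-502 / 791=-0.63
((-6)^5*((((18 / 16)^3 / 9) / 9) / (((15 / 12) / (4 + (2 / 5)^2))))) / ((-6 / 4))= 37908 / 125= 303.26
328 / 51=6.43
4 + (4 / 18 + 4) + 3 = 101 / 9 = 11.22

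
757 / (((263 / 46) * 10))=17411 / 1315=13.24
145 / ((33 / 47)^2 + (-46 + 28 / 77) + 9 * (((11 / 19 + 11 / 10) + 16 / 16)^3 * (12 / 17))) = 102708440766250 / 54541214342467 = 1.88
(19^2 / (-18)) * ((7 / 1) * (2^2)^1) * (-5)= 25270 / 9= 2807.78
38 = 38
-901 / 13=-69.31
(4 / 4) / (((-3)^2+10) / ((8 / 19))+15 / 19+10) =152 / 8499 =0.02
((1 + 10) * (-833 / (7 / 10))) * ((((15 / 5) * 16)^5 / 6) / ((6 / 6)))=-555897323520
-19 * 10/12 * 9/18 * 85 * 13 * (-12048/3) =105394900/3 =35131633.33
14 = 14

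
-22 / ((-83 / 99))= 2178 / 83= 26.24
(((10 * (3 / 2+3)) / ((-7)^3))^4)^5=1159445329576199417209625244140625 / 508021860739623365322188197652216501772434524836001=0.00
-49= -49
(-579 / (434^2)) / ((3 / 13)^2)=-32617 / 565068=-0.06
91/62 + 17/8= 891/248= 3.59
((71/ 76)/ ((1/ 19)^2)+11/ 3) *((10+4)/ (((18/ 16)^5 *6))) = 234594304/ 531441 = 441.43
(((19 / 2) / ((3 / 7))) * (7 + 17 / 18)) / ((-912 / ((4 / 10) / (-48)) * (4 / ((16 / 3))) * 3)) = 1001 / 1399680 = 0.00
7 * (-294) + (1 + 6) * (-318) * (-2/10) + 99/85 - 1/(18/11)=-2466737/1530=-1612.25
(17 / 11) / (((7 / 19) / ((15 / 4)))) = 4845 / 308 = 15.73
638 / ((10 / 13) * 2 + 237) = 8294 / 3101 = 2.67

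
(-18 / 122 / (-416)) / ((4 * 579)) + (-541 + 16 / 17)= -179858287181 / 333034624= -540.06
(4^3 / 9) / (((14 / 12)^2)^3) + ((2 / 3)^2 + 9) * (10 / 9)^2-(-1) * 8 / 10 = 6552470504 / 428830605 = 15.28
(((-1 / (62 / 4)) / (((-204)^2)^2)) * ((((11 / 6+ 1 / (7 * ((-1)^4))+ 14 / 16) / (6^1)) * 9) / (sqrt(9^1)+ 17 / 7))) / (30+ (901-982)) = 479 / 832388599148544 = 0.00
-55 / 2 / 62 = -55 / 124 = -0.44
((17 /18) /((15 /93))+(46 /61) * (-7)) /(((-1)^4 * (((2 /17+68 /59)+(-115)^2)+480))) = 3176501 /75473165610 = 0.00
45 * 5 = 225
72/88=9/11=0.82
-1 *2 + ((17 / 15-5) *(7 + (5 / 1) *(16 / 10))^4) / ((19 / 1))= -195788 / 19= -10304.63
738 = 738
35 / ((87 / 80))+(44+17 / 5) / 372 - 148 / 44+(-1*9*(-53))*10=2847407623 / 593340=4798.95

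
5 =5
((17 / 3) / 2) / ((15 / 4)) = 34 / 45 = 0.76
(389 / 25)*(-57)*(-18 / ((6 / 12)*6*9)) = 14782 / 25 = 591.28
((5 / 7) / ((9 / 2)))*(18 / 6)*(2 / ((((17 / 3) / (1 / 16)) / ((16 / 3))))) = 20 / 357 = 0.06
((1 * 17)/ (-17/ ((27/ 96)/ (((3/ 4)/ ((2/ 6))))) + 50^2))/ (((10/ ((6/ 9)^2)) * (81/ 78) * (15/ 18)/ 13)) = 5746/ 1196775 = 0.00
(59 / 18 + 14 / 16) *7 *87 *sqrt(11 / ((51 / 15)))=60697 *sqrt(935) / 408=4548.97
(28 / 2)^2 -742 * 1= -546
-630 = -630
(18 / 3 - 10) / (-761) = 4 / 761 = 0.01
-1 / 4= -0.25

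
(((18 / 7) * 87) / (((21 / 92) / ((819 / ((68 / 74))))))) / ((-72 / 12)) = -17324658 / 119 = -145585.36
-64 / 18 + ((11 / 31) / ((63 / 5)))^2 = -13558607 / 3814209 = -3.55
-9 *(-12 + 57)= -405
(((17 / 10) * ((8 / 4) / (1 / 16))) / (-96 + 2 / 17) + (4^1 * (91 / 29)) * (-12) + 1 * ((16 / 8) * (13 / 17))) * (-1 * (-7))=-2104623262 / 2008975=-1047.61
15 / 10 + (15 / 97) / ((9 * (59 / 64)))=52147 / 34338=1.52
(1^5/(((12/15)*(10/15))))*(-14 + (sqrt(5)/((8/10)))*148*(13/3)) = -105/4 + 12025*sqrt(5)/8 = 3334.84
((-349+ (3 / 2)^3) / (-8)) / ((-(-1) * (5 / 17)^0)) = 2765 / 64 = 43.20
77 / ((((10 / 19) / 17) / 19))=472549 / 10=47254.90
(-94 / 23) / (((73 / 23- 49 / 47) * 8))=-2209 / 9216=-0.24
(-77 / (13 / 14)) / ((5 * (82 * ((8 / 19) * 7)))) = -1463 / 21320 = -0.07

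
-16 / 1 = -16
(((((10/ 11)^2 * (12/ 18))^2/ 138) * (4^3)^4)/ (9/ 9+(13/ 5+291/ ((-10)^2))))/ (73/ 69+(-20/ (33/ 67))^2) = 33554432000000/ 9765705382587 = 3.44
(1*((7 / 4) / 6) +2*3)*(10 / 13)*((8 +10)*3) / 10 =1359 / 52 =26.13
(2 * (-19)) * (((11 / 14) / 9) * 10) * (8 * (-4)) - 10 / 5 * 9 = 65746 / 63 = 1043.59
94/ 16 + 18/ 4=83/ 8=10.38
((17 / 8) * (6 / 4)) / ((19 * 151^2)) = 51 / 6931504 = 0.00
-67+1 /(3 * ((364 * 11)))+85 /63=-2365789 /36036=-65.65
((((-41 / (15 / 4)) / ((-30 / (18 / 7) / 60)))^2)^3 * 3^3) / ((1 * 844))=392151912522618765312 / 387874046875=1011029007.18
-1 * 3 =-3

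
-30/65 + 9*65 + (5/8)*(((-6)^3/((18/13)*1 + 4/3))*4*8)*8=-12130.93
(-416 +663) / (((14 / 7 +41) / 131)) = 752.49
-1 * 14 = -14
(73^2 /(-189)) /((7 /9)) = -5329 /147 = -36.25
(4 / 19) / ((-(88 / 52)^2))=-169 / 2299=-0.07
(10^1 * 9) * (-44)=-3960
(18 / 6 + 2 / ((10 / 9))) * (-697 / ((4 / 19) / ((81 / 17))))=-378594 / 5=-75718.80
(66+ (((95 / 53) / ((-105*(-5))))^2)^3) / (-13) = -150796615840764066352087 / 29702363726211103265625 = -5.08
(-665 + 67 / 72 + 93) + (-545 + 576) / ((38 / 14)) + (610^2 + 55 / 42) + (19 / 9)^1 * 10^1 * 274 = 1204424929 / 3192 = 377326.11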